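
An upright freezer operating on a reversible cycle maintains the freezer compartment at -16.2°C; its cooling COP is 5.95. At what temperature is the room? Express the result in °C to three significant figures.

27.0 °C

COP_R = T_C/(T_H − T_C) gives T_H − T_C = T_C/COP.
With T_C = 256.95 K, T_H = 256.95 × (1 + 1/5.95) = 300.13 K.
Converting, 300.13 K = 26.98°C.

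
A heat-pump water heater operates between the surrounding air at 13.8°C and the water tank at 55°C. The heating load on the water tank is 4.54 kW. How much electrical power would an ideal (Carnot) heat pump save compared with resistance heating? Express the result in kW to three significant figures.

3.97 kW

In absolute terms T_C = 286.95 K and T_H = 328.15 K, so ΔT = 41.20 K.
COP_Carnot = T_H/ΔT = 328.15/41.20 = 7.965.
Resistance heating needs Ẇ_res = Q̇_H = 4.540 kW; the reversible heat pump needs only Ẇ_hp = Q̇_H/COP = 0.5700 kW.
Saving = 4.540 − 0.5700 = 3.970 kW.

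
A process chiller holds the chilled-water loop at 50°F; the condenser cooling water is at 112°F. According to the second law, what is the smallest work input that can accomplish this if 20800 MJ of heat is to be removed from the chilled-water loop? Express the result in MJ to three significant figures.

2530 MJ

In absolute terms T_C = 283.15 K and T_H = 317.59 K, so ΔT = 34.44 K.
The reversible limit is COP_R = T_C/ΔT = 8.220, so W_min = Q_C/COP = Q_C·ΔT/T_C.
W_min = 20800 × 34.44/283.15 = 2530 MJ.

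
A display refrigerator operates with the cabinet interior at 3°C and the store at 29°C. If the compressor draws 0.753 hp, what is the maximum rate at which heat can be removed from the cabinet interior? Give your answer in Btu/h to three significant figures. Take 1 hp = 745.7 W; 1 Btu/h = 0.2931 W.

20300 Btu/h

In absolute terms T_C = 276.15 K and T_H = 302.15 K, so ΔT = 26.00 K.
COP_Carnot = T_C/ΔT = 276.15/26.00 = 10.62.
Q̇_max = COP_Carnot × Ẇ = 10.62 × 0.7530 hp = 7.998 hp = 20350 Btu/h.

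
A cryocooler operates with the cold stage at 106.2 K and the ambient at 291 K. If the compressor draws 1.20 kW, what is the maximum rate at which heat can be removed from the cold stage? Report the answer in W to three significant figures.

690 W

The reservoir spacing is ΔT = 291 − 106.2 = 184.8 K.
COP_Carnot = T_C/ΔT = 106.20/184.8 = 0.5747.
Q̇_max = COP_Carnot × Ẇ = 0.5747 × 1.200 kW = 0.6896 kW = 689.6 W.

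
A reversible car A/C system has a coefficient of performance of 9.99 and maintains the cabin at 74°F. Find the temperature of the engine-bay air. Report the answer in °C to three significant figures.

53.0 °C

COP_R = T_C/(T_H − T_C) gives T_H − T_C = T_C/COP.
With T_C = 296.48 K, T_H = 296.48 × (1 + 1/9.99) = 326.16 K.
Converting, 326.16 K = 53.01°C.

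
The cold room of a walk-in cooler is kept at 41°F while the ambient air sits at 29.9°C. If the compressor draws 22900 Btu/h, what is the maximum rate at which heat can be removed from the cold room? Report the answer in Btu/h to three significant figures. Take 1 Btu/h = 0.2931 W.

256000 Btu/h

In absolute terms T_C = 278.15 K and T_H = 303.05 K, so ΔT = 24.90 K.
COP_Carnot = T_C/ΔT = 278.15/24.90 = 11.17.
Q̇_max = COP_Carnot × Ẇ = 11.17 × 22900 Btu/h = 255800 Btu/h.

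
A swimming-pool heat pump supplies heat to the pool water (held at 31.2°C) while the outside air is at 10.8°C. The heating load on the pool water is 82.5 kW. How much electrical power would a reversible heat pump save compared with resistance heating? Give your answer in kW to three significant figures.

77.0 kW

In absolute terms T_C = 283.95 K and T_H = 304.35 K, so ΔT = 20.40 K.
COP_Carnot = T_H/ΔT = 304.35/20.40 = 14.92.
Resistance heating needs Ẇ_res = Q̇_H = 82.50 kW; the reversible heat pump needs only Ẇ_hp = Q̇_H/COP = 5.530 kW.
Saving = 82.50 − 5.530 = 76.97 kW.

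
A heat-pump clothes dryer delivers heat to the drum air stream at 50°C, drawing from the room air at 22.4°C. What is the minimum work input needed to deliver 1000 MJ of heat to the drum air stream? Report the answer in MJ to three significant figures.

85.4 MJ

In absolute terms T_C = 295.55 K and T_H = 323.15 K, so ΔT = 27.60 K.
The reversible limit is COP_HP = T_H/ΔT = 11.71, so W_min = Q_H/COP = Q_H·ΔT/T_H.
W_min = 1000 × 27.60/323.15 = 85.41 MJ.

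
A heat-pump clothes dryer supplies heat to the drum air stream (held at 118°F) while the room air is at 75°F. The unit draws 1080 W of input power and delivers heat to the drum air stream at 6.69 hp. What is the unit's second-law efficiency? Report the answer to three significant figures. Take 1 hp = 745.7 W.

Converting, Q̇_H = 6.690 hp = 4989 W, so COP_actual = Q̇_H/Ẇ = 4989/1080 = 4.619.
In absolute terms T_C = 297.04 K and T_H = 320.93 K, so ΔT = 23.89 K.
COP_Carnot = T_H/ΔT = 320.93/23.89 = 13.43.
η_II = COP_actual/COP_Carnot = 4.619/13.43 = 0.3438.

0.344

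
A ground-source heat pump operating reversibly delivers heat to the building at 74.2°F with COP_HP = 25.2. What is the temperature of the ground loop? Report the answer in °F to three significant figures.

COP_HP = T_H/(T_H − T_C) gives T_H − T_C = T_H/COP.
With T_H = 296.59 K, T_C = 296.59 × (1 − 1/25.2) = 284.82 K.
Converting, 284.82 K = 53.01°F.

53.0 °F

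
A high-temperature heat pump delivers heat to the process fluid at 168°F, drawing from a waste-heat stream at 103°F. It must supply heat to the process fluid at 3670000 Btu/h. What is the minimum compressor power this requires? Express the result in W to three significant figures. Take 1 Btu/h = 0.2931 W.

In absolute terms T_C = 312.59 K and T_H = 348.71 K, so ΔT = 36.11 K.
COP_Carnot = T_H/ΔT = 348.71/36.11 = 9.656.
Ẇ_min = Q̇/COP_Carnot = 3670000/9.656 = 380100 Btu/h = 111400 W.

111000 W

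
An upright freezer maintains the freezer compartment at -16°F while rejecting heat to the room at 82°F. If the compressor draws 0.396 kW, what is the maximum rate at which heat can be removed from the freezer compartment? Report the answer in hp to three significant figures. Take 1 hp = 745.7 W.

In absolute terms T_C = 246.48 K and T_H = 300.93 K, so ΔT = 54.44 K.
COP_Carnot = T_C/ΔT = 246.48/54.44 = 4.527.
Q̇_max = COP_Carnot × Ẇ = 4.527 × 0.3960 kW = 1.793 kW = 2.404 hp.

2.40 hp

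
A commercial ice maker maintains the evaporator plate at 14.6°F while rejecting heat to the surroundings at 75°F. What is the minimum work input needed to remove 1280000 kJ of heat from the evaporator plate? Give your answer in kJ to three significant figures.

163000 kJ

In absolute terms T_C = 263.48 K and T_H = 297.04 K, so ΔT = 33.56 K.
The reversible limit is COP_R = T_C/ΔT = 7.852, so W_min = Q_C/COP = Q_C·ΔT/T_C.
W_min = 1280000 × 33.56/263.48 = 163000 kJ.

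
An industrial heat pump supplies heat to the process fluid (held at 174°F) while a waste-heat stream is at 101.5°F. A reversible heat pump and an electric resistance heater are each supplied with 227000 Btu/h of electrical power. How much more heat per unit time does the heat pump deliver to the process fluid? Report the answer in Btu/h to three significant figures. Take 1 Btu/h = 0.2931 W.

1760000 Btu/h

In absolute terms T_C = 311.76 K and T_H = 352.04 K, so ΔT = 40.28 K.
COP_Carnot = T_H/ΔT = 352.04/40.28 = 8.740.
The heat pump delivers Q̇_H = COP × Ẇ = 1984000 Btu/h; the resistance heater delivers Ẇ = 227000 Btu/h.
Extra = (COP − 1)·Ẇ = 1757000 Btu/h.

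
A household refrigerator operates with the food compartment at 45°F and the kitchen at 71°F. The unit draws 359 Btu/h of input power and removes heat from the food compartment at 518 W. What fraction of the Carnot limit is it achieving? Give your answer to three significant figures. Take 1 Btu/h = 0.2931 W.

Converting, Q̇_C = 518.0 W = 1767 Btu/h, so COP_actual = Q̇_C/Ẇ = 1767/359.0 = 4.923.
In absolute terms T_C = 280.37 K and T_H = 294.82 K, so ΔT = 14.44 K.
COP_Carnot = T_C/ΔT = 280.37/14.44 = 19.41.
η_II = COP_actual/COP_Carnot = 4.923/19.41 = 0.2536.

0.254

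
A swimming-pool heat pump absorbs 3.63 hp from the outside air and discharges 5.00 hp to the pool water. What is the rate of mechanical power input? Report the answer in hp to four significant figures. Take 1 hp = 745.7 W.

1.370 hp

For a cyclic device the first law requires Q̇_H = Q̇_C + Ẇ.
Ẇ = Q̇_H − Q̇_C = 1.370 hp.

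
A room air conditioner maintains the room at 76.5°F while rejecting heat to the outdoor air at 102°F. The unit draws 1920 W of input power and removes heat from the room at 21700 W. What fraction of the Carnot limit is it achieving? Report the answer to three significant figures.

0.538

COP_actual = Q̇_C/Ẇ = 21700/1920 = 11.30.
In absolute terms T_C = 297.87 K and T_H = 312.04 K, so ΔT = 14.17 K.
COP_Carnot = T_C/ΔT = 297.87/14.17 = 21.03.
η_II = COP_actual/COP_Carnot = 11.30/21.03 = 0.5375.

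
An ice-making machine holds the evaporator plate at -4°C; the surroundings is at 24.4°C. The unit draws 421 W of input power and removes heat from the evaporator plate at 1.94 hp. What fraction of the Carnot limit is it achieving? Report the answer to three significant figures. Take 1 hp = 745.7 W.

0.363

Converting, Q̇_C = 1.940 hp = 1447 W, so COP_actual = Q̇_C/Ẇ = 1447/421.0 = 3.436.
In absolute terms T_C = 269.15 K and T_H = 297.55 K, so ΔT = 28.40 K.
COP_Carnot = T_C/ΔT = 269.15/28.40 = 9.477.
η_II = COP_actual/COP_Carnot = 3.436/9.477 = 0.3626.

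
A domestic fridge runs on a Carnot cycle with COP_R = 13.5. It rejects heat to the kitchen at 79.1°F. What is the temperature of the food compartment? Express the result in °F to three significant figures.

For a Carnot refrigerator COP_R = T_C/(T_H − T_C), so T_C = COP·T_H/(1 + COP).
With T_H = 299.32 K, T_C = 13.5 × 299.32/14.50 = 278.67 K.
Converting, 278.67 K = 41.94°F.

41.9 °F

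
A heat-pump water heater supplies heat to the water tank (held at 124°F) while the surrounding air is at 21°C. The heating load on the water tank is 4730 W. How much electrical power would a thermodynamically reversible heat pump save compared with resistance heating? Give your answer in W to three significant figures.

4290 W

In absolute terms T_C = 294.15 K and T_H = 324.26 K, so ΔT = 30.11 K.
COP_Carnot = T_H/ΔT = 324.26/30.11 = 10.77.
Resistance heating needs Ẇ_res = Q̇_H = 4730 W; the reversible heat pump needs only Ẇ_hp = Q̇_H/COP = 439.2 W.
Saving = 4730 − 439.2 = 4291 W.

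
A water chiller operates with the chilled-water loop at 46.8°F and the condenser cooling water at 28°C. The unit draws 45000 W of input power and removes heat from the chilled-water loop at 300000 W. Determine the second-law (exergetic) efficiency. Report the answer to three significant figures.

COP_actual = Q̇_C/Ẇ = 300000/45000 = 6.667.
In absolute terms T_C = 281.37 K and T_H = 301.15 K, so ΔT = 19.78 K.
COP_Carnot = T_C/ΔT = 281.37/19.78 = 14.23.
η_II = COP_actual/COP_Carnot = 6.667/14.23 = 0.4686.

0.469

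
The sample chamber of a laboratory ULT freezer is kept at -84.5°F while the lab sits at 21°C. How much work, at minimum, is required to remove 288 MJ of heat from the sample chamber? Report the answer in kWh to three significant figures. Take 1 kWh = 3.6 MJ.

In absolute terms T_C = 208.43 K and T_H = 294.15 K, so ΔT = 85.72 K.
The reversible limit is COP_R = T_C/ΔT = 2.431, so W_min = Q_C/COP = Q_C·ΔT/T_C.
W_min = 288.0 × 85.72/208.43 = 118.4 MJ = 32.90 kWh.

32.9 kWh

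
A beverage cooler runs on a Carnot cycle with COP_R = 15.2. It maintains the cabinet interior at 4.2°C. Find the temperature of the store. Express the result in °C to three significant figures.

COP_R = T_C/(T_H − T_C) gives T_H − T_C = T_C/COP.
With T_C = 277.35 K, T_H = 277.35 × (1 + 1/15.2) = 295.60 K.
Converting, 295.60 K = 22.45°C.

22.4 °C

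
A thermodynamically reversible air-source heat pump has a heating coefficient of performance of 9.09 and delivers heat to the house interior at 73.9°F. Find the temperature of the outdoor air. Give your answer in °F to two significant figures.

COP_HP = T_H/(T_H − T_C) gives T_H − T_C = T_H/COP.
With T_H = 296.43 K, T_C = 296.43 × (1 − 1/9.09) = 263.82 K.
Converting, 263.82 K = 15.20°F.

15 °F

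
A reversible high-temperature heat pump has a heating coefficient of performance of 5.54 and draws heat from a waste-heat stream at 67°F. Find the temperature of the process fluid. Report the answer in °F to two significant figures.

180 °F

COP_HP = T_H/(T_H − T_C) rearranges to T_H = COP·T_C/(COP − 1).
With T_C = 292.59 K, T_H = 5.54 × 292.59/4.540 = 357.04 K.
Converting, 357.04 K = 183.01°F.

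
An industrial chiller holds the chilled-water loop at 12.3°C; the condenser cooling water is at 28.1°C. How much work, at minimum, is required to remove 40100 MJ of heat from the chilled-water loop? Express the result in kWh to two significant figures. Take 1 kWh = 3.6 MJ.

In absolute terms T_C = 285.45 K and T_H = 301.25 K, so ΔT = 15.80 K.
The reversible limit is COP_R = T_C/ΔT = 18.07, so W_min = Q_C/COP = Q_C·ΔT/T_C.
W_min = 40100 × 15.80/285.45 = 2220 MJ = 616.6 kWh.

620 kWh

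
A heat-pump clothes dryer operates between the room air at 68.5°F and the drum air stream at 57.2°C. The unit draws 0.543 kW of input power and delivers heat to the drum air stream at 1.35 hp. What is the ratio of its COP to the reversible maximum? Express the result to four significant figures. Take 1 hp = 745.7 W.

0.2072

Converting, Q̇_H = 1.350 hp = 1.007 kW, so COP_actual = Q̇_H/Ẇ = 1.007/0.5430 = 1.854.
In absolute terms T_C = 293.43 K and T_H = 330.35 K, so ΔT = 36.92 K.
COP_Carnot = T_H/ΔT = 330.35/36.92 = 8.947.
η_II = COP_actual/COP_Carnot = 1.854/8.947 = 0.2072.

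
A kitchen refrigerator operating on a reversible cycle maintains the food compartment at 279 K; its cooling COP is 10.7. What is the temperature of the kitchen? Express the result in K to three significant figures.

COP_R = T_C/(T_H − T_C) gives T_H − T_C = T_C/COP.
With T_C = 279.00 K, T_H = 279.00 × (1 + 1/10.7) = 305.07 K.

305 K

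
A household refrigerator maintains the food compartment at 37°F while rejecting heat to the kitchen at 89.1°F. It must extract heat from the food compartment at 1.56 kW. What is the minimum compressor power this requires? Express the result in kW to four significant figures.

0.1636 kW

In absolute terms T_C = 275.93 K and T_H = 304.87 K, so ΔT = 28.94 K.
COP_Carnot = T_C/ΔT = 275.93/28.94 = 9.533.
Ẇ_min = Q̇/COP_Carnot = 1.560/9.533 = 0.1636 kW.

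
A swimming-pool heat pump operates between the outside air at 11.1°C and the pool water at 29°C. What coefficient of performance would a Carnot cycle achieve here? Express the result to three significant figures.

16.9

In absolute terms T_C = 284.25 K and T_H = 302.15 K, so ΔT = 17.90 K.
For a reversible cycle, COP_Carnot = T_H/ΔT = 302.15/17.90 = 16.88.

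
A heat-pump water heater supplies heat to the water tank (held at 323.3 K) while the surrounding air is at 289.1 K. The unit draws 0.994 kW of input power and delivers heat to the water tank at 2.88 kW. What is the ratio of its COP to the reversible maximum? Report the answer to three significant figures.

0.306

COP_actual = Q̇_H/Ẇ = 2.880/0.9940 = 2.897.
The reservoir spacing is ΔT = 323.3 − 289.1 = 34.20 K.
COP_Carnot = T_H/ΔT = 323.30/34.20 = 9.453.
η_II = COP_actual/COP_Carnot = 2.897/9.453 = 0.3065.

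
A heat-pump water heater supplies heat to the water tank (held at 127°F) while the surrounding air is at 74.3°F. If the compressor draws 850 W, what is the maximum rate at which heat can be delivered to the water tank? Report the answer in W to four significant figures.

In absolute terms T_C = 296.65 K and T_H = 325.93 K, so ΔT = 29.28 K.
COP_Carnot = T_H/ΔT = 325.93/29.28 = 11.13.
Q̇_max = COP_Carnot × Ẇ = 11.13 × 850.0 W = 9462 W.

9462 W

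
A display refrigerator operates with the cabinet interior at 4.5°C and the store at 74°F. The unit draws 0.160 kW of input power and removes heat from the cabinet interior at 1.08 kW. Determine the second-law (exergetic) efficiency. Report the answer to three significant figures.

0.458

COP_actual = Q̇_C/Ẇ = 1.080/0.1600 = 6.750.
In absolute terms T_C = 277.65 K and T_H = 296.48 K, so ΔT = 18.83 K.
COP_Carnot = T_C/ΔT = 277.65/18.83 = 14.74.
η_II = COP_actual/COP_Carnot = 6.750/14.74 = 0.4579.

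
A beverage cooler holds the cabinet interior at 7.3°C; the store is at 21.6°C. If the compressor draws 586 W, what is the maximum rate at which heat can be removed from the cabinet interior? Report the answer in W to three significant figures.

11500 W

In absolute terms T_C = 280.45 K and T_H = 294.75 K, so ΔT = 14.30 K.
COP_Carnot = T_C/ΔT = 280.45/14.30 = 19.61.
Q̇_max = COP_Carnot × Ẇ = 19.61 × 586.0 W = 11490 W.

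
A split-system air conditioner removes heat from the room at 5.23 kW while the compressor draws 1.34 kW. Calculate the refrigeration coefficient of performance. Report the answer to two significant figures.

3.9

The first law gives Q̇_H = Q̇_C + Ẇ, so the three rates are Q̇_C = 5.230, Q̇_H = 6.570, Ẇ = 1.340 kW.
COP_R = Q̇_C/Ẇ = 5.230/1.340 = 3.903.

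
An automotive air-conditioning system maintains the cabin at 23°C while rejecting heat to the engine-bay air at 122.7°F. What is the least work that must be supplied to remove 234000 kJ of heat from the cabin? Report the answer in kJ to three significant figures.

21600 kJ

In absolute terms T_C = 296.15 K and T_H = 323.54 K, so ΔT = 27.39 K.
The reversible limit is COP_R = T_C/ΔT = 10.81, so W_min = Q_C/COP = Q_C·ΔT/T_C.
W_min = 234000 × 27.39/296.15 = 21640 kJ.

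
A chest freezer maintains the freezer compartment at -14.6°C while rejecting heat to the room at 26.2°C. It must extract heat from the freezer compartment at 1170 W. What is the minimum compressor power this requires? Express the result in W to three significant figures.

185 W

In absolute terms T_C = 258.55 K and T_H = 299.35 K, so ΔT = 40.80 K.
COP_Carnot = T_C/ΔT = 258.55/40.80 = 6.337.
Ẇ_min = Q̇/COP_Carnot = 1170/6.337 = 184.6 W.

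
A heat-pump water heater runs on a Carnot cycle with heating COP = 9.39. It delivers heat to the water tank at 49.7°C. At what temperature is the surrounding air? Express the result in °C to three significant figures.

COP_HP = T_H/(T_H − T_C) gives T_H − T_C = T_H/COP.
With T_H = 322.85 K, T_C = 322.85 × (1 − 1/9.39) = 288.47 K.
Converting, 288.47 K = 15.32°C.

15.3 °C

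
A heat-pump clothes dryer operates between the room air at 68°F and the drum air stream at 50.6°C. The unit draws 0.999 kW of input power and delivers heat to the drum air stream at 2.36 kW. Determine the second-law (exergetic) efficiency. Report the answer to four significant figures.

0.2233

COP_actual = Q̇_H/Ẇ = 2.360/0.9990 = 2.362.
In absolute terms T_C = 293.15 K and T_H = 323.75 K, so ΔT = 30.60 K.
COP_Carnot = T_H/ΔT = 323.75/30.60 = 10.58.
η_II = COP_actual/COP_Carnot = 2.362/10.58 = 0.2233.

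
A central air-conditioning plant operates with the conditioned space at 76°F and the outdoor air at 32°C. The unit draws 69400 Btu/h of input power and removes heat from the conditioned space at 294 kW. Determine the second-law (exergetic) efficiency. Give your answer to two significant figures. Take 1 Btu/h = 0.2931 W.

Converting, Q̇_C = 294.0 kW = 1003000 Btu/h, so COP_actual = Q̇_C/Ẇ = 1003000/69400 = 14.45.
In absolute terms T_C = 297.59 K and T_H = 305.15 K, so ΔT = 7.556 K.
COP_Carnot = T_C/ΔT = 297.59/7.556 = 39.39.
η_II = COP_actual/COP_Carnot = 14.45/39.39 = 0.3670.

0.37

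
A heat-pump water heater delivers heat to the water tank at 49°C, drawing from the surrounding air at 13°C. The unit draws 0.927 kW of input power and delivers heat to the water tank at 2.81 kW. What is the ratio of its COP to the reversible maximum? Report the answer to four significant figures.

0.3387

COP_actual = Q̇_H/Ẇ = 2.810/0.9270 = 3.031.
In absolute terms T_C = 286.15 K and T_H = 322.15 K, so ΔT = 36.00 K.
COP_Carnot = T_H/ΔT = 322.15/36.00 = 8.949.
η_II = COP_actual/COP_Carnot = 3.031/8.949 = 0.3387.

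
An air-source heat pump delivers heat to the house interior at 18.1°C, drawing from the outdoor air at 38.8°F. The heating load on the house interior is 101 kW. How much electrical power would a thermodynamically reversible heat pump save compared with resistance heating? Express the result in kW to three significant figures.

96.0 kW

In absolute terms T_C = 276.93 K and T_H = 291.25 K, so ΔT = 14.32 K.
COP_Carnot = T_H/ΔT = 291.25/14.32 = 20.34.
Resistance heating needs Ẇ_res = Q̇_H = 101.0 kW; the reversible heat pump needs only Ẇ_hp = Q̇_H/COP = 4.967 kW.
Saving = 101.0 − 4.967 = 96.03 kW.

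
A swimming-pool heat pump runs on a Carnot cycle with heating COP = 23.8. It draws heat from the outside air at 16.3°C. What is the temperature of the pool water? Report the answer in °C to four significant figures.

29.00 °C

COP_HP = T_H/(T_H − T_C) rearranges to T_H = COP·T_C/(COP − 1).
With T_C = 289.45 K, T_H = 23.8 × 289.45/22.80 = 302.15 K.
Converting, 302.15 K = 29.00°C.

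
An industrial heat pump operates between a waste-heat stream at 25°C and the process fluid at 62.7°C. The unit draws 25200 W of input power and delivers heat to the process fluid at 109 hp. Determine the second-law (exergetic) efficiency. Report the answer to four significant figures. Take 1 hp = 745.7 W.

Converting, Q̇_H = 109.0 hp = 81280 W, so COP_actual = Q̇_H/Ẇ = 81280/25200 = 3.225.
In absolute terms T_C = 298.15 K and T_H = 335.85 K, so ΔT = 37.70 K.
COP_Carnot = T_H/ΔT = 335.85/37.70 = 8.908.
η_II = COP_actual/COP_Carnot = 3.225/8.908 = 0.3621.

0.3621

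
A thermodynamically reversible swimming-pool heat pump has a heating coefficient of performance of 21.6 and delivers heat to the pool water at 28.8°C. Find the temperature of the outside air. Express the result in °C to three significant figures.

14.8 °C

COP_HP = T_H/(T_H − T_C) gives T_H − T_C = T_H/COP.
With T_H = 301.95 K, T_C = 301.95 × (1 − 1/21.6) = 287.97 K.
Converting, 287.97 K = 14.82°C.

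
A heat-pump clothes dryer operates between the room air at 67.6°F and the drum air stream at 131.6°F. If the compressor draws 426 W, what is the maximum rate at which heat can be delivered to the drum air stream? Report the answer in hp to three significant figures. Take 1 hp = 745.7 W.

5.28 hp

In absolute terms T_C = 292.93 K and T_H = 328.48 K, so ΔT = 35.56 K.
COP_Carnot = T_H/ΔT = 328.48/35.56 = 9.239.
Q̇_max = COP_Carnot × Ẇ = 9.239 × 426.0 W = 3936 W = 5.278 hp.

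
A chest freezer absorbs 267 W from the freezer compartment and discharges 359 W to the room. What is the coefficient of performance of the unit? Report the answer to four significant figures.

The first law gives Q̇_H = Q̇_C + Ẇ, so the three rates are Q̇_C = 267.0, Q̇_H = 359.0, Ẇ = 92.00 W.
COP_R = Q̇_C/Ẇ = 267.0/92.00 = 2.902.

2.902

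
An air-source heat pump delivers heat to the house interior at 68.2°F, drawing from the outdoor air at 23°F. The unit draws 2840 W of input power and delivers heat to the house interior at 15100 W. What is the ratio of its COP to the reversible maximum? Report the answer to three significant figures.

0.455

COP_actual = Q̇_H/Ẇ = 15100/2840 = 5.317.
In absolute terms T_C = 268.15 K and T_H = 293.26 K, so ΔT = 25.11 K.
COP_Carnot = T_H/ΔT = 293.26/25.11 = 11.68.
η_II = COP_actual/COP_Carnot = 5.317/11.68 = 0.4553.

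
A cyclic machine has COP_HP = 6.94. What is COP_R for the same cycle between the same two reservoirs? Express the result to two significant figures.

Since Q_H = Q_C + W for any cycle, COP_R = Q_C/W = Q_H/W − 1.
COP_R = 6.94 − 1 = 5.94.

5.9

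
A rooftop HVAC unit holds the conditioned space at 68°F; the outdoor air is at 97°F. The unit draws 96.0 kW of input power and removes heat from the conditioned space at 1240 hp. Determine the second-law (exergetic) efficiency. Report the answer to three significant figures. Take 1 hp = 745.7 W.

0.529

Converting, Q̇_C = 1240 hp = 924.7 kW, so COP_actual = Q̇_C/Ẇ = 924.7/96.00 = 9.632.
In absolute terms T_C = 293.15 K and T_H = 309.26 K, so ΔT = 16.11 K.
COP_Carnot = T_C/ΔT = 293.15/16.11 = 18.20.
η_II = COP_actual/COP_Carnot = 9.632/18.20 = 0.5294.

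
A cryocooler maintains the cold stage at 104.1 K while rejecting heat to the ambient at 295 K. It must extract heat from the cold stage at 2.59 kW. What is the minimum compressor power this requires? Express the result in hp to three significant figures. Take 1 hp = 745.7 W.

The reservoir spacing is ΔT = 295 − 104.1 = 190.9 K.
COP_Carnot = T_C/ΔT = 104.10/190.9 = 0.5453.
Ẇ_min = Q̇/COP_Carnot = 2.590/0.5453 = 4.750 kW = 6.369 hp.

6.37 hp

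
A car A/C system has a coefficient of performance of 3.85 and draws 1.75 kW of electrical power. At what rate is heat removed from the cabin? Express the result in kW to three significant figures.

Q̇_C = COP × Ẇ = 3.85 × 1.750 = 6.738 kW.

6.74 kW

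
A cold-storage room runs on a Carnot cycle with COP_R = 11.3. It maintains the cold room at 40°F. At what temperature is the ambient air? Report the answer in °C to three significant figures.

COP_R = T_C/(T_H − T_C) gives T_H − T_C = T_C/COP.
With T_C = 277.59 K, T_H = 277.59 × (1 + 1/11.3) = 302.16 K.
Converting, 302.16 K = 29.01°C.

29.0 °C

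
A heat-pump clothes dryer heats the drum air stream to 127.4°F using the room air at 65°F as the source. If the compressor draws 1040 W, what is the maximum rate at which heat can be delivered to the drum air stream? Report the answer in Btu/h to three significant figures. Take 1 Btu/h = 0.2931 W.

33400 Btu/h

In absolute terms T_C = 291.48 K and T_H = 326.15 K, so ΔT = 34.67 K.
COP_Carnot = T_H/ΔT = 326.15/34.67 = 9.408.
Q̇_max = COP_Carnot × Ẇ = 9.408 × 1040 W = 9785 W = 33380 Btu/h.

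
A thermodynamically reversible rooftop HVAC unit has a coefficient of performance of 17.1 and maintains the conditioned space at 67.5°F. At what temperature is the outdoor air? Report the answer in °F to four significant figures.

98.33 °F

COP_R = T_C/(T_H − T_C) gives T_H − T_C = T_C/COP.
With T_C = 292.87 K, T_H = 292.87 × (1 + 1/17.1) = 310.00 K.
Converting, 310.00 K = 98.33°F.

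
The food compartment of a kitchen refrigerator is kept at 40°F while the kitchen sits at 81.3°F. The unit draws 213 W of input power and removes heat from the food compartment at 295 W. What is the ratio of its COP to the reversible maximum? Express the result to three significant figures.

COP_actual = Q̇_C/Ẇ = 295.0/213.0 = 1.385.
In absolute terms T_C = 277.59 K and T_H = 300.54 K, so ΔT = 22.94 K.
COP_Carnot = T_C/ΔT = 277.59/22.94 = 12.10.
η_II = COP_actual/COP_Carnot = 1.385/12.10 = 0.1145.

0.114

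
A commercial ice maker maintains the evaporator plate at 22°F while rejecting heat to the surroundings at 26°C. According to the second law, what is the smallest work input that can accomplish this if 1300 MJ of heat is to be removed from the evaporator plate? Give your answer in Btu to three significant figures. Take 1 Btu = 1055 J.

145000 Btu

In absolute terms T_C = 267.59 K and T_H = 299.15 K, so ΔT = 31.56 K.
The reversible limit is COP_R = T_C/ΔT = 8.480, so W_min = Q_C/COP = Q_C·ΔT/T_C.
W_min = 1300 × 31.56/267.59 = 153.3 MJ = 145300 Btu.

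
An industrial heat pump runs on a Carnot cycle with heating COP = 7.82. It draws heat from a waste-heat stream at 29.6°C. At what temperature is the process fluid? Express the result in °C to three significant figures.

COP_HP = T_H/(T_H − T_C) rearranges to T_H = COP·T_C/(COP − 1).
With T_C = 302.75 K, T_H = 7.82 × 302.75/6.820 = 347.14 K.
Converting, 347.14 K = 73.99°C.

74.0 °C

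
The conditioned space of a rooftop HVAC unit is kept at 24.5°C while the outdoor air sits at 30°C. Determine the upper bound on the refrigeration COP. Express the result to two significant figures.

54

In absolute terms T_C = 297.65 K and T_H = 303.15 K, so ΔT = 5.500 K.
For a reversible cycle, COP_Carnot = T_C/ΔT = 297.65/5.500 = 54.12.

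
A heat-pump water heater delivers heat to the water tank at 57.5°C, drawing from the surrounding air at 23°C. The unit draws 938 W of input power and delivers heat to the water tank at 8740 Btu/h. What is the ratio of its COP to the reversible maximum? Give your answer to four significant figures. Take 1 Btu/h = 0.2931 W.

0.2850

Converting, Q̇_H = 8740 Btu/h = 2562 W, so COP_actual = Q̇_H/Ẇ = 2562/938.0 = 2.731.
In absolute terms T_C = 296.15 K and T_H = 330.65 K, so ΔT = 34.50 K.
COP_Carnot = T_H/ΔT = 330.65/34.50 = 9.584.
η_II = COP_actual/COP_Carnot = 2.731/9.584 = 0.2850.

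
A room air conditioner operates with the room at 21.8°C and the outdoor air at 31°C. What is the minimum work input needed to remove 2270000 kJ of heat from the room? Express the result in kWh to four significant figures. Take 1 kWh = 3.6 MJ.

19.67 kWh

In absolute terms T_C = 294.95 K and T_H = 304.15 K, so ΔT = 9.200 K.
The reversible limit is COP_R = T_C/ΔT = 32.06, so W_min = Q_C/COP = Q_C·ΔT/T_C.
W_min = 2270000 × 9.200/294.95 = 70810 kJ = 19.67 kWh.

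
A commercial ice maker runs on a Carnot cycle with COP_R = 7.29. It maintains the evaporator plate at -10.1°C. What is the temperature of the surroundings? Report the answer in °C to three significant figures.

26.0 °C

COP_R = T_C/(T_H − T_C) gives T_H − T_C = T_C/COP.
With T_C = 263.05 K, T_H = 263.05 × (1 + 1/7.29) = 299.13 K.
Converting, 299.13 K = 25.98°C.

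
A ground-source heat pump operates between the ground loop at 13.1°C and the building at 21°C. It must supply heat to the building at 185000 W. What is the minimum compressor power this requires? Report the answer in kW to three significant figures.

In absolute terms T_C = 286.25 K and T_H = 294.15 K, so ΔT = 7.900 K.
COP_Carnot = T_H/ΔT = 294.15/7.900 = 37.23.
Ẇ_min = Q̇/COP_Carnot = 185000/37.23 = 4969 W = 4.969 kW.

4.97 kW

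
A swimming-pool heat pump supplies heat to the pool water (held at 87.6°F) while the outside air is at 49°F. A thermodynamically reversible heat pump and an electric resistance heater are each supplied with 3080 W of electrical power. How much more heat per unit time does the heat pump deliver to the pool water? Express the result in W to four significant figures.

In absolute terms T_C = 282.59 K and T_H = 304.04 K, so ΔT = 21.44 K.
COP_Carnot = T_H/ΔT = 304.04/21.44 = 14.18.
The heat pump delivers Q̇_H = COP × Ẇ = 43670 W; the resistance heater delivers Ẇ = 3080 W.
Extra = (COP − 1)·Ẇ = 40590 W.

40590 W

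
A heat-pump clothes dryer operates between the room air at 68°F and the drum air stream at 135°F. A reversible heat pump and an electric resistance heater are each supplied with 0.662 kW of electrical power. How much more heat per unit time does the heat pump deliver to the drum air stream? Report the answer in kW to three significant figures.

5.21 kW

In absolute terms T_C = 293.15 K and T_H = 330.37 K, so ΔT = 37.22 K.
COP_Carnot = T_H/ΔT = 330.37/37.22 = 8.876.
The heat pump delivers Q̇_H = COP × Ẇ = 5.876 kW; the resistance heater delivers Ẇ = 0.6620 kW.
Extra = (COP − 1)·Ẇ = 5.214 kW.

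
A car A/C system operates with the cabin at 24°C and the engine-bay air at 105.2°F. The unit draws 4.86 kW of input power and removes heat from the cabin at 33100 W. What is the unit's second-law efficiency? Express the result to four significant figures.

0.3820

Converting, Q̇_C = 33100 W = 33.10 kW, so COP_actual = Q̇_C/Ẇ = 33.10/4.860 = 6.811.
In absolute terms T_C = 297.15 K and T_H = 313.82 K, so ΔT = 16.67 K.
COP_Carnot = T_C/ΔT = 297.15/16.67 = 17.83.
η_II = COP_actual/COP_Carnot = 6.811/17.83 = 0.3820.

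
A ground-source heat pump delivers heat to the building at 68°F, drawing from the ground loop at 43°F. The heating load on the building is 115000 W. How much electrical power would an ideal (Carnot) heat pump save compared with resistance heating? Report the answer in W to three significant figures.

In absolute terms T_C = 279.26 K and T_H = 293.15 K, so ΔT = 13.89 K.
COP_Carnot = T_H/ΔT = 293.15/13.89 = 21.11.
Resistance heating needs Ẇ_res = Q̇_H = 115000 W; the reversible heat pump needs only Ẇ_hp = Q̇_H/COP = 5448 W.
Saving = 115000 − 5448 = 109600 W.

110000 W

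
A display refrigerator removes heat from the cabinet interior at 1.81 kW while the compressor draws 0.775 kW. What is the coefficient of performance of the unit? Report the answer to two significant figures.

The first law gives Q̇_H = Q̇_C + Ẇ, so the three rates are Q̇_C = 1.810, Q̇_H = 2.585, Ẇ = 0.7750 kW.
COP_R = Q̇_C/Ẇ = 1.810/0.7750 = 2.335.

2.3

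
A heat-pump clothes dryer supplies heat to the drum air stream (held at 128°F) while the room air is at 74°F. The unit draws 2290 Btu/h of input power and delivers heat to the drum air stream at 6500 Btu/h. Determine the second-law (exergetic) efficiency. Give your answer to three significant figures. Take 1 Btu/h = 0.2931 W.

0.261

COP_actual = Q̇_H/Ẇ = 6500/2290 = 2.838.
In absolute terms T_C = 296.48 K and T_H = 326.48 K, so ΔT = 30.00 K.
COP_Carnot = T_H/ΔT = 326.48/30.00 = 10.88.
η_II = COP_actual/COP_Carnot = 2.838/10.88 = 0.2608.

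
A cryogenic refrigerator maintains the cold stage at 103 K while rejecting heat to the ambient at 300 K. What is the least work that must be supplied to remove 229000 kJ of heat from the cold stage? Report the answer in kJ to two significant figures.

440000 kJ

The reservoir spacing is ΔT = 300 − 103 = 197.0 K.
The reversible limit is COP_R = T_C/ΔT = 0.5228, so W_min = Q_C/COP = Q_C·ΔT/T_C.
W_min = 229000 × 197.0/103.00 = 438000 kJ.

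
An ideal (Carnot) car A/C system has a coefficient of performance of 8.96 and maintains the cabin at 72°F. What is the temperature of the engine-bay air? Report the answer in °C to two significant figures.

55 °C

COP_R = T_C/(T_H − T_C) gives T_H − T_C = T_C/COP.
With T_C = 295.37 K, T_H = 295.37 × (1 + 1/8.96) = 328.34 K.
Converting, 328.34 K = 55.19°C.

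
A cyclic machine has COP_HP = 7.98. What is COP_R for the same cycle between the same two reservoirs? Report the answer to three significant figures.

Since Q_H = Q_C + W for any cycle, COP_R = Q_C/W = Q_H/W − 1.
COP_R = 7.98 − 1 = 6.98.

6.98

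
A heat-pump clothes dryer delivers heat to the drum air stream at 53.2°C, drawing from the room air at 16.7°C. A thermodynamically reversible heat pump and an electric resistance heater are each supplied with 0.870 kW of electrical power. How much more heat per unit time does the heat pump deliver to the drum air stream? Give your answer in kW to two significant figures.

6.9 kW

In absolute terms T_C = 289.85 K and T_H = 326.35 K, so ΔT = 36.50 K.
COP_Carnot = T_H/ΔT = 326.35/36.50 = 8.941.
The heat pump delivers Q̇_H = COP × Ẇ = 7.779 kW; the resistance heater delivers Ẇ = 0.8700 kW.
Extra = (COP − 1)·Ẇ = 6.909 kW.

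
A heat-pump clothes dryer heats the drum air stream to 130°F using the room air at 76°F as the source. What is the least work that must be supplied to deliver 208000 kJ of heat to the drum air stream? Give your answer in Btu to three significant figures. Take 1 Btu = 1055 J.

18100 Btu

In absolute terms T_C = 297.59 K and T_H = 327.59 K, so ΔT = 30.00 K.
The reversible limit is COP_HP = T_H/ΔT = 10.92, so W_min = Q_H/COP = Q_H·ΔT/T_H.
W_min = 208000 × 30.00/327.59 = 19050 kJ = 18050 Btu.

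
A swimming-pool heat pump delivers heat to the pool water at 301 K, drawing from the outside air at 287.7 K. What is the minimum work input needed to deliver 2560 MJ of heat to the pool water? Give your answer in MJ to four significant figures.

The reservoir spacing is ΔT = 301 − 287.7 = 13.30 K.
The reversible limit is COP_HP = T_H/ΔT = 22.63, so W_min = Q_H/COP = Q_H·ΔT/T_H.
W_min = 2560 × 13.30/301.00 = 113.1 MJ.

113.1 MJ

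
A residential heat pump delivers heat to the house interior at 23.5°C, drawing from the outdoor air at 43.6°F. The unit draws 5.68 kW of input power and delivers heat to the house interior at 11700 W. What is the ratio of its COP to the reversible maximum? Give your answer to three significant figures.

Converting, Q̇_H = 11700 W = 11.70 kW, so COP_actual = Q̇_H/Ẇ = 11.70/5.680 = 2.060.
In absolute terms T_C = 279.59 K and T_H = 296.65 K, so ΔT = 17.06 K.
COP_Carnot = T_H/ΔT = 296.65/17.06 = 17.39.
η_II = COP_actual/COP_Carnot = 2.060/17.39 = 0.1184.

0.118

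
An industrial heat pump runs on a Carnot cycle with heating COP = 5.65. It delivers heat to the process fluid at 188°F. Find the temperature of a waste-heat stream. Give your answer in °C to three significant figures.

23.0 °C

COP_HP = T_H/(T_H − T_C) gives T_H − T_C = T_H/COP.
With T_H = 359.82 K, T_C = 359.82 × (1 − 1/5.65) = 296.13 K.
Converting, 296.13 K = 22.98°C.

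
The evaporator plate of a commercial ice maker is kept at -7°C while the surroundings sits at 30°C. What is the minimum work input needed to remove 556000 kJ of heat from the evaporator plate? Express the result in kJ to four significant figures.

In absolute terms T_C = 266.15 K and T_H = 303.15 K, so ΔT = 37.00 K.
The reversible limit is COP_R = T_C/ΔT = 7.193, so W_min = Q_C/COP = Q_C·ΔT/T_C.
W_min = 556000 × 37.00/266.15 = 77290 kJ.

77290 kJ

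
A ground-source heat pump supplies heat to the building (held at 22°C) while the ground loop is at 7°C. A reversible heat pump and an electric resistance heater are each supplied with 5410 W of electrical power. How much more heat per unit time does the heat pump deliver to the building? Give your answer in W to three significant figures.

101000 W

In absolute terms T_C = 280.15 K and T_H = 295.15 K, so ΔT = 15.00 K.
COP_Carnot = T_H/ΔT = 295.15/15.00 = 19.68.
The heat pump delivers Q̇_H = COP × Ẇ = 106500 W; the resistance heater delivers Ẇ = 5410 W.
Extra = (COP − 1)·Ẇ = 101000 W.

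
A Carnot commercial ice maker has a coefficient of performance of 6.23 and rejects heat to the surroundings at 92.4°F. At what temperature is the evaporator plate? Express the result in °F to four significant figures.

16.04 °F

For a Carnot refrigerator COP_R = T_C/(T_H − T_C), so T_C = COP·T_H/(1 + COP).
With T_H = 306.71 K, T_C = 6.23 × 306.71/7.230 = 264.28 K.
Converting, 264.28 K = 16.04°F.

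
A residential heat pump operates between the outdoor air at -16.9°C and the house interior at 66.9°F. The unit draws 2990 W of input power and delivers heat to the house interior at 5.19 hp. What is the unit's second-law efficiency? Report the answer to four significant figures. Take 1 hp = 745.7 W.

Converting, Q̇_H = 5.190 hp = 3870 W, so COP_actual = Q̇_H/Ẇ = 3870/2990 = 1.294.
In absolute terms T_C = 256.25 K and T_H = 292.54 K, so ΔT = 36.29 K.
COP_Carnot = T_H/ΔT = 292.54/36.29 = 8.061.
η_II = COP_actual/COP_Carnot = 1.294/8.061 = 0.1606.

0.1606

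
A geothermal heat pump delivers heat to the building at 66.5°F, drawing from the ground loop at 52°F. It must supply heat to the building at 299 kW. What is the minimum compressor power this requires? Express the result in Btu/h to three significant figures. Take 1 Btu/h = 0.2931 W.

28100 Btu/h

In absolute terms T_C = 284.26 K and T_H = 292.32 K, so ΔT = 8.056 K.
COP_Carnot = T_H/ΔT = 292.32/8.056 = 36.29.
Ẇ_min = Q̇/COP_Carnot = 299.0/36.29 = 8.240 kW = 28110 Btu/h.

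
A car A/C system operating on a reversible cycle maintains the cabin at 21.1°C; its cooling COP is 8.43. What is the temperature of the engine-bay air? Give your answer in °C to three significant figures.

56.0 °C

COP_R = T_C/(T_H − T_C) gives T_H − T_C = T_C/COP.
With T_C = 294.25 K, T_H = 294.25 × (1 + 1/8.43) = 329.16 K.
Converting, 329.16 K = 56.01°C.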